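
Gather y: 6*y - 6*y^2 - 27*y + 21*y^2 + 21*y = 15*y^2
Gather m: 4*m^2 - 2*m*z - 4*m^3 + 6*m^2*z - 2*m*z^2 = -4*m^3 + m^2*(6*z + 4) + m*(-2*z^2 - 2*z)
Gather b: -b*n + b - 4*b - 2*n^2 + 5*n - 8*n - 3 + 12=b*(-n - 3) - 2*n^2 - 3*n + 9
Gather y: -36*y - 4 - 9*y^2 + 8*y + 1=-9*y^2 - 28*y - 3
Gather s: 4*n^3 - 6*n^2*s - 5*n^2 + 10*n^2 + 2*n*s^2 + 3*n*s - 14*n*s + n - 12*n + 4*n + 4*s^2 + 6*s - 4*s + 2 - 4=4*n^3 + 5*n^2 - 7*n + s^2*(2*n + 4) + s*(-6*n^2 - 11*n + 2) - 2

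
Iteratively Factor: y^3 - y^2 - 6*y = (y - 3)*(y^2 + 2*y) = (y - 3)*(y + 2)*(y)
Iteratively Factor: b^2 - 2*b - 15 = (b - 5)*(b + 3)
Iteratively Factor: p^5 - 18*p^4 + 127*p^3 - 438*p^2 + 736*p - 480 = (p - 4)*(p^4 - 14*p^3 + 71*p^2 - 154*p + 120) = (p - 4)^2*(p^3 - 10*p^2 + 31*p - 30) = (p - 4)^2*(p - 3)*(p^2 - 7*p + 10) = (p - 5)*(p - 4)^2*(p - 3)*(p - 2)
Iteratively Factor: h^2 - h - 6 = (h - 3)*(h + 2)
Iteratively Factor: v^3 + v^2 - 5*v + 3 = (v - 1)*(v^2 + 2*v - 3) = (v - 1)^2*(v + 3)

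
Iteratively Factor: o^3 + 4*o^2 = (o)*(o^2 + 4*o) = o^2*(o + 4)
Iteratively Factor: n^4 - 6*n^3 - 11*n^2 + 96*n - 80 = (n - 5)*(n^3 - n^2 - 16*n + 16) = (n - 5)*(n - 1)*(n^2 - 16) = (n - 5)*(n - 1)*(n + 4)*(n - 4)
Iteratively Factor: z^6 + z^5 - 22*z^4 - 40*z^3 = (z)*(z^5 + z^4 - 22*z^3 - 40*z^2) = z*(z + 4)*(z^4 - 3*z^3 - 10*z^2) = z^2*(z + 4)*(z^3 - 3*z^2 - 10*z) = z^3*(z + 4)*(z^2 - 3*z - 10) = z^3*(z - 5)*(z + 4)*(z + 2)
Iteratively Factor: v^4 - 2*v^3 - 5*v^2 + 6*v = (v - 1)*(v^3 - v^2 - 6*v) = (v - 1)*(v + 2)*(v^2 - 3*v) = (v - 3)*(v - 1)*(v + 2)*(v)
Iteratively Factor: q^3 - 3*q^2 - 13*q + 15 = (q + 3)*(q^2 - 6*q + 5) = (q - 5)*(q + 3)*(q - 1)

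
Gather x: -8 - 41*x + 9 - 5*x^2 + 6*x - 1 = -5*x^2 - 35*x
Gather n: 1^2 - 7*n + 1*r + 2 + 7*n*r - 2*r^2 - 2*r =n*(7*r - 7) - 2*r^2 - r + 3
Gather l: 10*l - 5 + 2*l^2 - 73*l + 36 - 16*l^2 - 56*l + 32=-14*l^2 - 119*l + 63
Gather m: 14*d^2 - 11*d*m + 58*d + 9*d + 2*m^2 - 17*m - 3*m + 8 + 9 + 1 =14*d^2 + 67*d + 2*m^2 + m*(-11*d - 20) + 18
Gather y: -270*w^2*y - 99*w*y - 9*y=y*(-270*w^2 - 99*w - 9)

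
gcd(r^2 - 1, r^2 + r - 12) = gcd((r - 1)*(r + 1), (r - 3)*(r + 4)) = 1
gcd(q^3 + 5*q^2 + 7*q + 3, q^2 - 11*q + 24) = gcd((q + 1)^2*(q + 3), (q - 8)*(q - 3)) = 1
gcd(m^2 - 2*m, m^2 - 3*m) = m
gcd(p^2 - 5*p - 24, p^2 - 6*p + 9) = 1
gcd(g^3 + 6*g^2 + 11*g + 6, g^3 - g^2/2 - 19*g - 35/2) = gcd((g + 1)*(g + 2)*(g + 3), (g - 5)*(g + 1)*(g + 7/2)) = g + 1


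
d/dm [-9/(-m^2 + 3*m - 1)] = 9*(3 - 2*m)/(m^2 - 3*m + 1)^2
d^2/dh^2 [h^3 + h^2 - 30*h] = 6*h + 2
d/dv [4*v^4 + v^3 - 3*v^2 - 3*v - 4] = 16*v^3 + 3*v^2 - 6*v - 3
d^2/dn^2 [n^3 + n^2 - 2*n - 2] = 6*n + 2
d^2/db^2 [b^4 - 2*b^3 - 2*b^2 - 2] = 12*b^2 - 12*b - 4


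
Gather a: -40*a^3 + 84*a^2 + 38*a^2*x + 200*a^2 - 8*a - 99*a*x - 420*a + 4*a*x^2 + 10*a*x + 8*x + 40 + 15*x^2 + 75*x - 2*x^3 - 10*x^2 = -40*a^3 + a^2*(38*x + 284) + a*(4*x^2 - 89*x - 428) - 2*x^3 + 5*x^2 + 83*x + 40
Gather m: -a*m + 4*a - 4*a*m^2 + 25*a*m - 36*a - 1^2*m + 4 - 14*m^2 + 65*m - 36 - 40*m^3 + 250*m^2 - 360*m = -32*a - 40*m^3 + m^2*(236 - 4*a) + m*(24*a - 296) - 32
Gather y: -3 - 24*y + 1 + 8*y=-16*y - 2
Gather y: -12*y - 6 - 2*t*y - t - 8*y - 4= -t + y*(-2*t - 20) - 10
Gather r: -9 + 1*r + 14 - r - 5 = 0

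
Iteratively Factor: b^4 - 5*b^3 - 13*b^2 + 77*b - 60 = (b - 1)*(b^3 - 4*b^2 - 17*b + 60) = (b - 1)*(b + 4)*(b^2 - 8*b + 15) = (b - 5)*(b - 1)*(b + 4)*(b - 3)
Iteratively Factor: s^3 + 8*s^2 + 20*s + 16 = (s + 2)*(s^2 + 6*s + 8) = (s + 2)^2*(s + 4)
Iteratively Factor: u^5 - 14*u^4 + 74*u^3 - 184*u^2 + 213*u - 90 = (u - 3)*(u^4 - 11*u^3 + 41*u^2 - 61*u + 30) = (u - 5)*(u - 3)*(u^3 - 6*u^2 + 11*u - 6) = (u - 5)*(u - 3)*(u - 2)*(u^2 - 4*u + 3) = (u - 5)*(u - 3)*(u - 2)*(u - 1)*(u - 3)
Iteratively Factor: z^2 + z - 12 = (z + 4)*(z - 3)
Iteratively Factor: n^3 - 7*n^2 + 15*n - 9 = (n - 3)*(n^2 - 4*n + 3) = (n - 3)^2*(n - 1)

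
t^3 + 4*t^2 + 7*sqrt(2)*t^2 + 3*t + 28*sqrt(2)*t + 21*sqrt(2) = (t + 1)*(t + 3)*(t + 7*sqrt(2))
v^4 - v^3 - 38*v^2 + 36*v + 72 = (v - 6)*(v - 2)*(v + 1)*(v + 6)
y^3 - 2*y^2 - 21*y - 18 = (y - 6)*(y + 1)*(y + 3)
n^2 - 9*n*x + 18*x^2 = (n - 6*x)*(n - 3*x)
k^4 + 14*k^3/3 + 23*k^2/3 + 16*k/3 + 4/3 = (k + 2/3)*(k + 1)^2*(k + 2)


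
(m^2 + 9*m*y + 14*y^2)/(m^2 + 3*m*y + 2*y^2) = (m + 7*y)/(m + y)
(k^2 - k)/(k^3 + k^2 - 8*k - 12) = k*(k - 1)/(k^3 + k^2 - 8*k - 12)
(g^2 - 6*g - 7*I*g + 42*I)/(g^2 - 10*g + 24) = (g - 7*I)/(g - 4)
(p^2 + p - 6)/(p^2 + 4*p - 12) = (p + 3)/(p + 6)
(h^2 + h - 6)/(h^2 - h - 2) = (h + 3)/(h + 1)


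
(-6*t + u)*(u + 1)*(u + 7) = -6*t*u^2 - 48*t*u - 42*t + u^3 + 8*u^2 + 7*u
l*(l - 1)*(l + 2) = l^3 + l^2 - 2*l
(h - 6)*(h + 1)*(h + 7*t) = h^3 + 7*h^2*t - 5*h^2 - 35*h*t - 6*h - 42*t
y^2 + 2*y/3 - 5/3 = (y - 1)*(y + 5/3)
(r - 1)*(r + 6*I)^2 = r^3 - r^2 + 12*I*r^2 - 36*r - 12*I*r + 36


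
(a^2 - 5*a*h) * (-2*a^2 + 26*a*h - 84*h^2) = -2*a^4 + 36*a^3*h - 214*a^2*h^2 + 420*a*h^3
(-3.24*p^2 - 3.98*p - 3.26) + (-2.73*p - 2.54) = -3.24*p^2 - 6.71*p - 5.8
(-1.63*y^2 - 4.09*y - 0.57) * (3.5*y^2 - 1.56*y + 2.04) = -5.705*y^4 - 11.7722*y^3 + 1.0602*y^2 - 7.4544*y - 1.1628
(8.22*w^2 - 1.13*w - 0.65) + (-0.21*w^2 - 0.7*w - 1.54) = 8.01*w^2 - 1.83*w - 2.19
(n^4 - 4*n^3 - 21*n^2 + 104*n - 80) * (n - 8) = n^5 - 12*n^4 + 11*n^3 + 272*n^2 - 912*n + 640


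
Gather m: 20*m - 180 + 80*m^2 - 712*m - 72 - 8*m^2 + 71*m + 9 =72*m^2 - 621*m - 243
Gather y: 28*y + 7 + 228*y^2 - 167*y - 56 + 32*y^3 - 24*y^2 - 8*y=32*y^3 + 204*y^2 - 147*y - 49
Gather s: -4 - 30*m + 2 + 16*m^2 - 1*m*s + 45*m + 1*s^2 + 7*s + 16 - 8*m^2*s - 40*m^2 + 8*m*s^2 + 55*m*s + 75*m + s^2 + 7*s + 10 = -24*m^2 + 90*m + s^2*(8*m + 2) + s*(-8*m^2 + 54*m + 14) + 24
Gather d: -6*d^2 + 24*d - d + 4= -6*d^2 + 23*d + 4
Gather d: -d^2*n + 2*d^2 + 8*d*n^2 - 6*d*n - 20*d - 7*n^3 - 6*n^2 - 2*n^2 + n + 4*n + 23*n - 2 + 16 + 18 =d^2*(2 - n) + d*(8*n^2 - 6*n - 20) - 7*n^3 - 8*n^2 + 28*n + 32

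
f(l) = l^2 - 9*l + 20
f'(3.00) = -3.00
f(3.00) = 2.00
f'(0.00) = -9.00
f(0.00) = 20.00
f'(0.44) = -8.12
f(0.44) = 16.23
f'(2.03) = -4.94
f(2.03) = 5.85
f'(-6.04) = -21.08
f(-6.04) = 110.84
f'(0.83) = -7.34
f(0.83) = 13.22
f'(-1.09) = -11.18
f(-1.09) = 31.00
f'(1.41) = -6.18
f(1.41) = 9.30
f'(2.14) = -4.72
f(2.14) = 5.32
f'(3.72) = -1.56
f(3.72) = 0.36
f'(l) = 2*l - 9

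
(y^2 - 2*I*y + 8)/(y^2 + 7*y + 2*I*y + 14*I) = (y - 4*I)/(y + 7)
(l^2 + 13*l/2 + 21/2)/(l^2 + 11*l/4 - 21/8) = 4*(l + 3)/(4*l - 3)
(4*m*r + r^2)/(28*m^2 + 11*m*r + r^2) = r/(7*m + r)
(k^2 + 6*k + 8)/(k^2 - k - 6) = (k + 4)/(k - 3)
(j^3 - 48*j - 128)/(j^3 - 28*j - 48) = (-j^3 + 48*j + 128)/(-j^3 + 28*j + 48)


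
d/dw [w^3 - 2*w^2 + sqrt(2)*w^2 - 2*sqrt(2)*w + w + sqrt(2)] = 3*w^2 - 4*w + 2*sqrt(2)*w - 2*sqrt(2) + 1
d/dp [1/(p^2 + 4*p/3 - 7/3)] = 6*(-3*p - 2)/(3*p^2 + 4*p - 7)^2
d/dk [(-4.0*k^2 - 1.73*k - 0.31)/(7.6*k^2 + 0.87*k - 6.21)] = (9.668*k^2 + 54.392*k + 11.013)/(57.76*k^4 + 13.224*k^3 - 93.6351*k^2 - 10.8054*k + 38.5641)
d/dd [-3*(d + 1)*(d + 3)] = -6*d - 12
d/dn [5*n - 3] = 5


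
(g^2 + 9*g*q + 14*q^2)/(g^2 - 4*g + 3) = (g^2 + 9*g*q + 14*q^2)/(g^2 - 4*g + 3)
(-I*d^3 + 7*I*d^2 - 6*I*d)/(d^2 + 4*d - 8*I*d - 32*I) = I*d*(-d^2 + 7*d - 6)/(d^2 + 4*d - 8*I*d - 32*I)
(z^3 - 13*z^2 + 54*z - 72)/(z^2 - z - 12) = (z^2 - 9*z + 18)/(z + 3)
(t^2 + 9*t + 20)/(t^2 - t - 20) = (t + 5)/(t - 5)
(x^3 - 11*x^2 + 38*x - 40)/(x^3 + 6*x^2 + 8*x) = (x^3 - 11*x^2 + 38*x - 40)/(x*(x^2 + 6*x + 8))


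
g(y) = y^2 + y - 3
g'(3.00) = 7.00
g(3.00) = 9.00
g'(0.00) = 1.00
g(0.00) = -3.00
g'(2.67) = 6.34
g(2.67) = 6.80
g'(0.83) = 2.66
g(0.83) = -1.48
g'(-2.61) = -4.22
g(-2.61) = 1.20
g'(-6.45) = -11.90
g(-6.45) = 32.15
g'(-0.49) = 0.02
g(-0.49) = -3.25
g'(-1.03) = -1.06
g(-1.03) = -2.97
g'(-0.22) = 0.56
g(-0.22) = -3.17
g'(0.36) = 1.72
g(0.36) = -2.51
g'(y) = 2*y + 1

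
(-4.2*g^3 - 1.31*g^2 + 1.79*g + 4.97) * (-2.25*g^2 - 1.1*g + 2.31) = 9.45*g^5 + 7.5675*g^4 - 12.2885*g^3 - 16.1776*g^2 - 1.3321*g + 11.4807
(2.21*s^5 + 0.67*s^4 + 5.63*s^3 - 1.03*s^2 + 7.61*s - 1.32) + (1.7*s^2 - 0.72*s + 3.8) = 2.21*s^5 + 0.67*s^4 + 5.63*s^3 + 0.67*s^2 + 6.89*s + 2.48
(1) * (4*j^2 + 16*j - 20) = 4*j^2 + 16*j - 20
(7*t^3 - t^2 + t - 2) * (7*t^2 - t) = 49*t^5 - 14*t^4 + 8*t^3 - 15*t^2 + 2*t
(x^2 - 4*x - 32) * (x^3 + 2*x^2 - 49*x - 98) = x^5 - 2*x^4 - 89*x^3 + 34*x^2 + 1960*x + 3136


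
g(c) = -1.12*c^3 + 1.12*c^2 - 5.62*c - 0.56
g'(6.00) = -113.14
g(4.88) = -131.47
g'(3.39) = -36.64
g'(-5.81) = -132.05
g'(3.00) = -29.14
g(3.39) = -50.37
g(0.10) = -1.11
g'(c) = -3.36*c^2 + 2.24*c - 5.62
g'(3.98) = -49.93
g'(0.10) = -5.43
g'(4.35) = -59.46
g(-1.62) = 16.25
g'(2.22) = -17.21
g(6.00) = -235.88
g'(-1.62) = -18.07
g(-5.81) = 289.56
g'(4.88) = -74.71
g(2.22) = -19.77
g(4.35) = -96.00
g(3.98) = -75.80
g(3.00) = -37.58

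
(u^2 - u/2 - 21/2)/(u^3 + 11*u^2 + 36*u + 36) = (u - 7/2)/(u^2 + 8*u + 12)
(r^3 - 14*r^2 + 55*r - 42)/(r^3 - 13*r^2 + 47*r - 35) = (r - 6)/(r - 5)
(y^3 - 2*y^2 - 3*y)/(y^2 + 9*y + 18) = y*(y^2 - 2*y - 3)/(y^2 + 9*y + 18)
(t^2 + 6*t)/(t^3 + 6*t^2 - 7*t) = (t + 6)/(t^2 + 6*t - 7)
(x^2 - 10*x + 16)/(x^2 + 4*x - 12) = (x - 8)/(x + 6)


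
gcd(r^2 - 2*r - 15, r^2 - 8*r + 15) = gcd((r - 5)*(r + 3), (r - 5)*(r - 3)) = r - 5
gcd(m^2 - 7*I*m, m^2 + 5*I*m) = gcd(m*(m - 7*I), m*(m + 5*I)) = m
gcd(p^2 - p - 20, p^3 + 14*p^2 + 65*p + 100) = p + 4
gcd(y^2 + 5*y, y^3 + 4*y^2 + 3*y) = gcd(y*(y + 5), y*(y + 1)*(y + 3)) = y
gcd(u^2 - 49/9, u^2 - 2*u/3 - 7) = u + 7/3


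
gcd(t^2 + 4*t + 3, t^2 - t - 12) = t + 3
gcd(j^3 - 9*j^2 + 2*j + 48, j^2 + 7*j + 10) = j + 2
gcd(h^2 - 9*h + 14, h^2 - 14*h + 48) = 1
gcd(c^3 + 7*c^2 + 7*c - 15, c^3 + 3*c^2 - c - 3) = c^2 + 2*c - 3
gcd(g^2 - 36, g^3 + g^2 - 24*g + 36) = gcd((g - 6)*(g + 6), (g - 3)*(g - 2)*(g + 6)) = g + 6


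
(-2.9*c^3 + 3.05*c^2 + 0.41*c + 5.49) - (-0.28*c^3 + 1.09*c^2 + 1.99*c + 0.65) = -2.62*c^3 + 1.96*c^2 - 1.58*c + 4.84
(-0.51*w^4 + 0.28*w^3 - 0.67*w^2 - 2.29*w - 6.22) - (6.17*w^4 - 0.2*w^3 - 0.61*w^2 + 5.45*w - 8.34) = -6.68*w^4 + 0.48*w^3 - 0.0600000000000001*w^2 - 7.74*w + 2.12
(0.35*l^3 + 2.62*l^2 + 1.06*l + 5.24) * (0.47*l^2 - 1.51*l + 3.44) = 0.1645*l^5 + 0.7029*l^4 - 2.254*l^3 + 9.875*l^2 - 4.266*l + 18.0256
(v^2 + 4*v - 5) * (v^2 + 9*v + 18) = v^4 + 13*v^3 + 49*v^2 + 27*v - 90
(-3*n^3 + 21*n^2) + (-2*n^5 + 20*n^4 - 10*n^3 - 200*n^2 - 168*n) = -2*n^5 + 20*n^4 - 13*n^3 - 179*n^2 - 168*n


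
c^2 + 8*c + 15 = (c + 3)*(c + 5)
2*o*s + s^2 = s*(2*o + s)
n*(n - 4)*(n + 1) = n^3 - 3*n^2 - 4*n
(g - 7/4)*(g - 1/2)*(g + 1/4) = g^3 - 2*g^2 + 5*g/16 + 7/32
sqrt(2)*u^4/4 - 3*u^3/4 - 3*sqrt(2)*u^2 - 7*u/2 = u*(u/2 + sqrt(2)/2)*(u - 7*sqrt(2)/2)*(sqrt(2)*u/2 + 1)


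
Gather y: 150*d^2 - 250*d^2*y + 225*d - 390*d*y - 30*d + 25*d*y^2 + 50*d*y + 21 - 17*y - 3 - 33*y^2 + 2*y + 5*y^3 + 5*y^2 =150*d^2 + 195*d + 5*y^3 + y^2*(25*d - 28) + y*(-250*d^2 - 340*d - 15) + 18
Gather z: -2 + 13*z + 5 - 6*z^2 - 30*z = -6*z^2 - 17*z + 3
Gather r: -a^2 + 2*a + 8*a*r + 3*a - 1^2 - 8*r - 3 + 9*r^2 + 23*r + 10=-a^2 + 5*a + 9*r^2 + r*(8*a + 15) + 6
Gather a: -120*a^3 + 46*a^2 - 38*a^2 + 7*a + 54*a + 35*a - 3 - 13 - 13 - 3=-120*a^3 + 8*a^2 + 96*a - 32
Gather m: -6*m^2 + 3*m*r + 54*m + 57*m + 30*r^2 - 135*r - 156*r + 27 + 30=-6*m^2 + m*(3*r + 111) + 30*r^2 - 291*r + 57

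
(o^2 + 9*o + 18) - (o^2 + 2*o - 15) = 7*o + 33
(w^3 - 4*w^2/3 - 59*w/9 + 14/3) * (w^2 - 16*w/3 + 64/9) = w^5 - 20*w^4/3 + 23*w^3/3 + 814*w^2/27 - 5792*w/81 + 896/27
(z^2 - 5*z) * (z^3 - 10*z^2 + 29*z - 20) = z^5 - 15*z^4 + 79*z^3 - 165*z^2 + 100*z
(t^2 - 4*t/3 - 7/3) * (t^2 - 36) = t^4 - 4*t^3/3 - 115*t^2/3 + 48*t + 84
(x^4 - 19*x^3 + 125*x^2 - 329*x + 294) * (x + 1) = x^5 - 18*x^4 + 106*x^3 - 204*x^2 - 35*x + 294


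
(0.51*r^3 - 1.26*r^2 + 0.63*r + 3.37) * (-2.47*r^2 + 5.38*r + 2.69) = -1.2597*r^5 + 5.856*r^4 - 6.963*r^3 - 8.3239*r^2 + 19.8253*r + 9.0653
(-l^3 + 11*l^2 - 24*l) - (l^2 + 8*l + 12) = -l^3 + 10*l^2 - 32*l - 12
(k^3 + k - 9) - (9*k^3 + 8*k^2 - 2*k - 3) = -8*k^3 - 8*k^2 + 3*k - 6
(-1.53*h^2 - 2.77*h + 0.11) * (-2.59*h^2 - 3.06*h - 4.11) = 3.9627*h^4 + 11.8561*h^3 + 14.4796*h^2 + 11.0481*h - 0.4521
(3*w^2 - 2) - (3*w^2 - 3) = 1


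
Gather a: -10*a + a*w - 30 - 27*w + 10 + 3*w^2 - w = a*(w - 10) + 3*w^2 - 28*w - 20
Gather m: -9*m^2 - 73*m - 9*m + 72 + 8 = -9*m^2 - 82*m + 80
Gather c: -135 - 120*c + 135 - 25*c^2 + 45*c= -25*c^2 - 75*c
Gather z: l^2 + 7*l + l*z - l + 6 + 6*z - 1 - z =l^2 + 6*l + z*(l + 5) + 5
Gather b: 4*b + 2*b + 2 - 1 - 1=6*b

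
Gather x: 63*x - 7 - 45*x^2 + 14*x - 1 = -45*x^2 + 77*x - 8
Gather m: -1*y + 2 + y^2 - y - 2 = y^2 - 2*y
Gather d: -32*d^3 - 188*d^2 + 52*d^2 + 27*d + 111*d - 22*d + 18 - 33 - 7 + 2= -32*d^3 - 136*d^2 + 116*d - 20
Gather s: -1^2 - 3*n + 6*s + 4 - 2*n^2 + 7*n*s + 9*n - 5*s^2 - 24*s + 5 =-2*n^2 + 6*n - 5*s^2 + s*(7*n - 18) + 8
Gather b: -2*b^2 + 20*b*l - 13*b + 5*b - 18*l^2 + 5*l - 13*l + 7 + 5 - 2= -2*b^2 + b*(20*l - 8) - 18*l^2 - 8*l + 10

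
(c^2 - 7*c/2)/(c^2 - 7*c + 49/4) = 2*c/(2*c - 7)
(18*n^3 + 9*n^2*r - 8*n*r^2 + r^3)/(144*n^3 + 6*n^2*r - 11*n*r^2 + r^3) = (-3*n^2 - 2*n*r + r^2)/(-24*n^2 - 5*n*r + r^2)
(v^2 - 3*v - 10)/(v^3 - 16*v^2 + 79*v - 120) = (v + 2)/(v^2 - 11*v + 24)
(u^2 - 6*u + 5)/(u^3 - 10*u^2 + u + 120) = (u - 1)/(u^2 - 5*u - 24)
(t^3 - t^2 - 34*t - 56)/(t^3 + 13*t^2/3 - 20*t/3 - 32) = 3*(t^2 - 5*t - 14)/(3*t^2 + t - 24)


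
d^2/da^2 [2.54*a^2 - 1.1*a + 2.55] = 5.08000000000000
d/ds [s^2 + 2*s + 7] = 2*s + 2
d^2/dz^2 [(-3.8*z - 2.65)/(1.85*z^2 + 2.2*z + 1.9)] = (-(3.7*z + 2.2)*(3.8*z + 2.65)*(7.4*z + 4.4) + (42.18*z + 26.525)*(1.85*z^2 + 2.2*z + 1.9))/(1.85*z^2 + 2.2*z + 1.9)^3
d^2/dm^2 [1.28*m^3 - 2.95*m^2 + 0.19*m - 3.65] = 7.68*m - 5.9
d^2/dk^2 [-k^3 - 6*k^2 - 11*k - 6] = -6*k - 12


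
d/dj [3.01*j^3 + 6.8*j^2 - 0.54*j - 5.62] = 9.03*j^2 + 13.6*j - 0.54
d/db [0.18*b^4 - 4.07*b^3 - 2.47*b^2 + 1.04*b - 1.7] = 0.72*b^3 - 12.21*b^2 - 4.94*b + 1.04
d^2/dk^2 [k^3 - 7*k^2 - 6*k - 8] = 6*k - 14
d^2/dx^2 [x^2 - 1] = 2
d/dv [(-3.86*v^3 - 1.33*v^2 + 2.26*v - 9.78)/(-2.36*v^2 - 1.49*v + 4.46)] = (9.1096*v^4 + 11.5028*v^3 - 44.3315*v^2 - 58.0252*v - 4.4926)/(5.5696*v^4 + 7.0328*v^3 - 18.8311*v^2 - 13.2908*v + 19.8916)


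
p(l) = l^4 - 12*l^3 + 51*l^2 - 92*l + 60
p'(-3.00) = -830.00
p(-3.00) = 1200.00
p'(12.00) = 2860.00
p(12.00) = 6300.00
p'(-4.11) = -1397.04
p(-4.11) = 2418.08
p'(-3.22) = -927.25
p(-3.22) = 1393.17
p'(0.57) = -44.82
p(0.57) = 22.01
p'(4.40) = 0.58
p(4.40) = -4.84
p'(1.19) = -14.86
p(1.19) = 4.52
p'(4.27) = -1.43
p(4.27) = -4.78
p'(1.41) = -8.54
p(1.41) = 1.99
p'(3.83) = -4.69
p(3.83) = -3.25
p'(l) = 4*l^3 - 36*l^2 + 102*l - 92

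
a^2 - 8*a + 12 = (a - 6)*(a - 2)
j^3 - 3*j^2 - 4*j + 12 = (j - 3)*(j - 2)*(j + 2)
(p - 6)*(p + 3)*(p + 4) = p^3 + p^2 - 30*p - 72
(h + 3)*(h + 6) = h^2 + 9*h + 18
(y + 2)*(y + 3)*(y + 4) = y^3 + 9*y^2 + 26*y + 24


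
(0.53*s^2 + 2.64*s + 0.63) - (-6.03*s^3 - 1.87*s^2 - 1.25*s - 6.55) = 6.03*s^3 + 2.4*s^2 + 3.89*s + 7.18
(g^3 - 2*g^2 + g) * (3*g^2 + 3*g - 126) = 3*g^5 - 3*g^4 - 129*g^3 + 255*g^2 - 126*g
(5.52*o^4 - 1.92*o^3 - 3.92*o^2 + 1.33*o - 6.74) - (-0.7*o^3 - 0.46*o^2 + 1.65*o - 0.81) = 5.52*o^4 - 1.22*o^3 - 3.46*o^2 - 0.32*o - 5.93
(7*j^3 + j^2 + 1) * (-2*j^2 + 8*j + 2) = -14*j^5 + 54*j^4 + 22*j^3 + 8*j + 2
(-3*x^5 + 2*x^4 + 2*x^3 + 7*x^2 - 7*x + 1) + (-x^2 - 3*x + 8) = -3*x^5 + 2*x^4 + 2*x^3 + 6*x^2 - 10*x + 9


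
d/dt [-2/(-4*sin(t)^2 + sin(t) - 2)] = 2*(1 - 8*sin(t))*cos(t)/(4*sin(t)^2 - sin(t) + 2)^2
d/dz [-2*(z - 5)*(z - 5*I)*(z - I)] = -6*z^2 + z*(20 + 24*I) + 10 - 60*I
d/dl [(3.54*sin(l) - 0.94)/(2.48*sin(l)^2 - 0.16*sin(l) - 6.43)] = (-8.7792*sin(l)^2 + 4.6624*sin(l) - 22.9126)*cos(l)/(6.1504*sin(l)^4 - 0.7936*sin(l)^3 - 31.8672*sin(l)^2 + 2.0576*sin(l) + 41.3449)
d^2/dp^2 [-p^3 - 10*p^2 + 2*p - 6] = -6*p - 20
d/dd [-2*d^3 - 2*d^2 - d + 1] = -6*d^2 - 4*d - 1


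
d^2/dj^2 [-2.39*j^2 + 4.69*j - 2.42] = -4.78000000000000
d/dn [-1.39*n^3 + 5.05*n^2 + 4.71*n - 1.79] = -4.17*n^2 + 10.1*n + 4.71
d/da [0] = 0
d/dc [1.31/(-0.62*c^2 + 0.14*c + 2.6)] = (1.6244*c - 0.1834)/(-0.62*c^2 + 0.14*c + 2.6)^2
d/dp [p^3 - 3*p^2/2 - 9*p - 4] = 3*p^2 - 3*p - 9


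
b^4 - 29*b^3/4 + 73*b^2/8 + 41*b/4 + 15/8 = (b - 5)*(b - 3)*(b + 1/4)*(b + 1/2)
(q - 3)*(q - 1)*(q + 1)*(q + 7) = q^4 + 4*q^3 - 22*q^2 - 4*q + 21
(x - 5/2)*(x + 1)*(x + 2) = x^3 + x^2/2 - 11*x/2 - 5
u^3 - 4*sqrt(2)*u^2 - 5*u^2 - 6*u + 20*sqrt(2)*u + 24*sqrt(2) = (u - 6)*(u + 1)*(u - 4*sqrt(2))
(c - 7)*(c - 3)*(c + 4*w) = c^3 + 4*c^2*w - 10*c^2 - 40*c*w + 21*c + 84*w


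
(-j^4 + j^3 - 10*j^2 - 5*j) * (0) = 0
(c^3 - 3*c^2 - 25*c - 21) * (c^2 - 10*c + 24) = c^5 - 13*c^4 + 29*c^3 + 157*c^2 - 390*c - 504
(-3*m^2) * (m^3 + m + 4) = -3*m^5 - 3*m^3 - 12*m^2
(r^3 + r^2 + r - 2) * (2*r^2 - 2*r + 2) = 2*r^5 + 2*r^3 - 4*r^2 + 6*r - 4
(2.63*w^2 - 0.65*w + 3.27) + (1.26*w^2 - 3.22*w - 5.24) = 3.89*w^2 - 3.87*w - 1.97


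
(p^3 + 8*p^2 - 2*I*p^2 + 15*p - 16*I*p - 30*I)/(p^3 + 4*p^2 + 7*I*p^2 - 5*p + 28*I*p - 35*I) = (p^2 + p*(3 - 2*I) - 6*I)/(p^2 + p*(-1 + 7*I) - 7*I)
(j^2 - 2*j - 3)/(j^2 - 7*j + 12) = (j + 1)/(j - 4)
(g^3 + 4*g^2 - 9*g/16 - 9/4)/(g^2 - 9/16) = g + 4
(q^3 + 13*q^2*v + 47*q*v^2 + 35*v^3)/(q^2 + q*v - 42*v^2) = (q^2 + 6*q*v + 5*v^2)/(q - 6*v)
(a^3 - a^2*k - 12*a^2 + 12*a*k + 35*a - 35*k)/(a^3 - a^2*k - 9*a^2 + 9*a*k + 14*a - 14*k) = (a - 5)/(a - 2)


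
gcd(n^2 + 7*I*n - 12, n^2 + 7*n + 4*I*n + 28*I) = n + 4*I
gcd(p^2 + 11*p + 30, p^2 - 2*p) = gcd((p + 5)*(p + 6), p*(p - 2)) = 1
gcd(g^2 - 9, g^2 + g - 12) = g - 3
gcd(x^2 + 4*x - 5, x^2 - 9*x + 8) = x - 1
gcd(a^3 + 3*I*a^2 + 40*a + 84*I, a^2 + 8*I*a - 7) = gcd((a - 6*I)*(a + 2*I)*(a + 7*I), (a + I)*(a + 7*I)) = a + 7*I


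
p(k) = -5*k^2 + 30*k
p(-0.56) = -18.37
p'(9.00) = -60.00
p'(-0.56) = 35.60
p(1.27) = 30.04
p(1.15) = 27.89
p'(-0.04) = 30.40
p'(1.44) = 15.60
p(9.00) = -135.00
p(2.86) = 44.90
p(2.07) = 40.68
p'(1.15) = 18.50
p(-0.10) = -3.05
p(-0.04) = -1.21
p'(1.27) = 17.30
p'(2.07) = 9.30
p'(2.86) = 1.40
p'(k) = 30 - 10*k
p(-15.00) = -1575.00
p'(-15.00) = 180.00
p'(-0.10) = 31.00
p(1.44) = 32.83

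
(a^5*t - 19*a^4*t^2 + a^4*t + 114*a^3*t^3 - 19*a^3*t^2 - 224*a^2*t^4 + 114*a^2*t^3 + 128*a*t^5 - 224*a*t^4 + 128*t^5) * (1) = a^5*t - 19*a^4*t^2 + a^4*t + 114*a^3*t^3 - 19*a^3*t^2 - 224*a^2*t^4 + 114*a^2*t^3 + 128*a*t^5 - 224*a*t^4 + 128*t^5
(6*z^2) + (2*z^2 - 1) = 8*z^2 - 1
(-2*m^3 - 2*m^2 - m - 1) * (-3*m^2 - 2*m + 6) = 6*m^5 + 10*m^4 - 5*m^3 - 7*m^2 - 4*m - 6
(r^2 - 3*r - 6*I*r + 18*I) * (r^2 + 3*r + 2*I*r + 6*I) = r^4 - 4*I*r^3 + 3*r^2 + 36*I*r - 108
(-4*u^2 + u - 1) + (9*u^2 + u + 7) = 5*u^2 + 2*u + 6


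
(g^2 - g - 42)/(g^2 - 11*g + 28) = (g + 6)/(g - 4)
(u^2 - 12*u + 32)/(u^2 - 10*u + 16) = (u - 4)/(u - 2)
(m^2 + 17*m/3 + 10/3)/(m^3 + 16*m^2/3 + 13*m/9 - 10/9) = 3/(3*m - 1)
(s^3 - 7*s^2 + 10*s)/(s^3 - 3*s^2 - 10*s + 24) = s*(s - 5)/(s^2 - s - 12)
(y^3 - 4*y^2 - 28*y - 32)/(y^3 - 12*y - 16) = (y - 8)/(y - 4)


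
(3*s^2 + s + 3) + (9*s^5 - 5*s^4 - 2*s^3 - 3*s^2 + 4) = 9*s^5 - 5*s^4 - 2*s^3 + s + 7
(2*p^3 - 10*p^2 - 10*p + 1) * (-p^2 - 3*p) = -2*p^5 + 4*p^4 + 40*p^3 + 29*p^2 - 3*p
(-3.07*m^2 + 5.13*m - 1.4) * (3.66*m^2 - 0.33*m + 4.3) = -11.2362*m^4 + 19.7889*m^3 - 20.0179*m^2 + 22.521*m - 6.02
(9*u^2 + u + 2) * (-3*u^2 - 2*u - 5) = -27*u^4 - 21*u^3 - 53*u^2 - 9*u - 10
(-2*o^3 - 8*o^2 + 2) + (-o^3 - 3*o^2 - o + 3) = -3*o^3 - 11*o^2 - o + 5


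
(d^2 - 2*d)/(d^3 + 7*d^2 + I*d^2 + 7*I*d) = (d - 2)/(d^2 + d*(7 + I) + 7*I)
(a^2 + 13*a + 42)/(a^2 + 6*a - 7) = (a + 6)/(a - 1)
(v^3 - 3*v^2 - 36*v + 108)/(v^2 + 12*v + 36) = (v^2 - 9*v + 18)/(v + 6)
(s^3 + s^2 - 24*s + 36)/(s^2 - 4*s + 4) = (s^2 + 3*s - 18)/(s - 2)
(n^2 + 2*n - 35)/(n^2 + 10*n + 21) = (n - 5)/(n + 3)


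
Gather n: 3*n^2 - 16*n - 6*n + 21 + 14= 3*n^2 - 22*n + 35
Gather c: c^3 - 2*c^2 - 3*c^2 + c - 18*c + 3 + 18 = c^3 - 5*c^2 - 17*c + 21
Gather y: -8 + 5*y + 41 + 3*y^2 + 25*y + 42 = 3*y^2 + 30*y + 75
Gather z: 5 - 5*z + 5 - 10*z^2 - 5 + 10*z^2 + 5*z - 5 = 0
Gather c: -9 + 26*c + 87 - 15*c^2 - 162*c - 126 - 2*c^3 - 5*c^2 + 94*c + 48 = -2*c^3 - 20*c^2 - 42*c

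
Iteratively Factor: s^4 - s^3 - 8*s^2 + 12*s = (s - 2)*(s^3 + s^2 - 6*s) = (s - 2)^2*(s^2 + 3*s) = (s - 2)^2*(s + 3)*(s)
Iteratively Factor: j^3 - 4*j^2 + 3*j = (j - 1)*(j^2 - 3*j) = j*(j - 1)*(j - 3)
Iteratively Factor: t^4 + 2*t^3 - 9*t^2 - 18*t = (t + 2)*(t^3 - 9*t) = (t + 2)*(t + 3)*(t^2 - 3*t) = (t - 3)*(t + 2)*(t + 3)*(t)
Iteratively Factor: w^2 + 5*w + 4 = (w + 4)*(w + 1)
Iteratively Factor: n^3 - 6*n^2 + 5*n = (n)*(n^2 - 6*n + 5) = n*(n - 1)*(n - 5)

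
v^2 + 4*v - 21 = (v - 3)*(v + 7)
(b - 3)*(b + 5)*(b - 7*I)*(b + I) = b^4 + 2*b^3 - 6*I*b^3 - 8*b^2 - 12*I*b^2 + 14*b + 90*I*b - 105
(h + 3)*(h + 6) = h^2 + 9*h + 18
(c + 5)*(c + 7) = c^2 + 12*c + 35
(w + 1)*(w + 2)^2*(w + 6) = w^4 + 11*w^3 + 38*w^2 + 52*w + 24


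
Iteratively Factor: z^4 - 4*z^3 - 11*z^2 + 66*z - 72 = (z - 3)*(z^3 - z^2 - 14*z + 24) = (z - 3)*(z - 2)*(z^2 + z - 12) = (z - 3)^2*(z - 2)*(z + 4)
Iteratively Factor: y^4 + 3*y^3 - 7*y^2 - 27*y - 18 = (y + 3)*(y^3 - 7*y - 6) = (y + 2)*(y + 3)*(y^2 - 2*y - 3) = (y + 1)*(y + 2)*(y + 3)*(y - 3)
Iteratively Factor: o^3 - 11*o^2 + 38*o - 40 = (o - 2)*(o^2 - 9*o + 20) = (o - 4)*(o - 2)*(o - 5)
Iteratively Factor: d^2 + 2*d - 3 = (d - 1)*(d + 3)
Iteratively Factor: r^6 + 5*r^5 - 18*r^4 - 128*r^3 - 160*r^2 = (r - 5)*(r^5 + 10*r^4 + 32*r^3 + 32*r^2) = (r - 5)*(r + 2)*(r^4 + 8*r^3 + 16*r^2) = r*(r - 5)*(r + 2)*(r^3 + 8*r^2 + 16*r) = r^2*(r - 5)*(r + 2)*(r^2 + 8*r + 16) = r^2*(r - 5)*(r + 2)*(r + 4)*(r + 4)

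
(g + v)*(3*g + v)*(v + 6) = 3*g^2*v + 18*g^2 + 4*g*v^2 + 24*g*v + v^3 + 6*v^2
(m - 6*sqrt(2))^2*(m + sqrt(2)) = m^3 - 11*sqrt(2)*m^2 + 48*m + 72*sqrt(2)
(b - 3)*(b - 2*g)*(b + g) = b^3 - b^2*g - 3*b^2 - 2*b*g^2 + 3*b*g + 6*g^2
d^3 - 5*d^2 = d^2*(d - 5)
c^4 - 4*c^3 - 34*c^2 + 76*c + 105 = (c - 7)*(c - 3)*(c + 1)*(c + 5)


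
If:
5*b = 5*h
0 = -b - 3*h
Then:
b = 0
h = 0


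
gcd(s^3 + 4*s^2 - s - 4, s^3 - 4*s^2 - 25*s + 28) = s^2 + 3*s - 4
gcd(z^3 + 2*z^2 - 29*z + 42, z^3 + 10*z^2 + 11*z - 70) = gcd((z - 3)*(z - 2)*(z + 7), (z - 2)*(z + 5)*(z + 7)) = z^2 + 5*z - 14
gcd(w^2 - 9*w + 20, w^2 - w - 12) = w - 4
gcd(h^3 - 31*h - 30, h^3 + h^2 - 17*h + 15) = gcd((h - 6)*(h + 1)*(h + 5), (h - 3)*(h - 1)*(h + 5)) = h + 5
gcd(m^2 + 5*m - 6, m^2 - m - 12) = 1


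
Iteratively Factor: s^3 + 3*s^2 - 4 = (s + 2)*(s^2 + s - 2) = (s - 1)*(s + 2)*(s + 2)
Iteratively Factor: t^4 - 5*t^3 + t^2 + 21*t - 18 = (t - 1)*(t^3 - 4*t^2 - 3*t + 18) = (t - 3)*(t - 1)*(t^2 - t - 6) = (t - 3)*(t - 1)*(t + 2)*(t - 3)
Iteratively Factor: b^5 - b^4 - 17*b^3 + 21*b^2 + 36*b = (b + 4)*(b^4 - 5*b^3 + 3*b^2 + 9*b) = b*(b + 4)*(b^3 - 5*b^2 + 3*b + 9) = b*(b + 1)*(b + 4)*(b^2 - 6*b + 9) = b*(b - 3)*(b + 1)*(b + 4)*(b - 3)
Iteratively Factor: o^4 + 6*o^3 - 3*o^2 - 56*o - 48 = (o - 3)*(o^3 + 9*o^2 + 24*o + 16) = (o - 3)*(o + 1)*(o^2 + 8*o + 16) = (o - 3)*(o + 1)*(o + 4)*(o + 4)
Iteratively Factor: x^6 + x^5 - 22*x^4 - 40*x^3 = (x)*(x^5 + x^4 - 22*x^3 - 40*x^2) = x^2*(x^4 + x^3 - 22*x^2 - 40*x) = x^2*(x + 2)*(x^3 - x^2 - 20*x) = x^3*(x + 2)*(x^2 - x - 20) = x^3*(x + 2)*(x + 4)*(x - 5)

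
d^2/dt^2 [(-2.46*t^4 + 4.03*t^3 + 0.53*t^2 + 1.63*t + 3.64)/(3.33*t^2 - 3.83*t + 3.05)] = (-54.557388*t^6 + 188.247564*t^5 - 366.422904*t^4 + 545.822732*t^3 - 347.184564*t^2 - 152.941296*t + 80.792612)/(36.926037*t^6 - 127.411461*t^5 + 248.005746*t^4 - 289.578257*t^3 + 227.15241*t^2 - 106.885725*t + 28.372625)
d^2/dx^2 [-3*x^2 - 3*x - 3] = -6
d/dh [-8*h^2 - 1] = -16*h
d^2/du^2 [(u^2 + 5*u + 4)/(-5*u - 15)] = 4/(5*(u^3 + 9*u^2 + 27*u + 27))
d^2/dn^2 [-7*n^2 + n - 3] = -14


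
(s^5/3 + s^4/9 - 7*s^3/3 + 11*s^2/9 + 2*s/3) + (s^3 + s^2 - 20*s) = s^5/3 + s^4/9 - 4*s^3/3 + 20*s^2/9 - 58*s/3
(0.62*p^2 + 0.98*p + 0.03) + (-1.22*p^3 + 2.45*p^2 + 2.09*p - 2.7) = -1.22*p^3 + 3.07*p^2 + 3.07*p - 2.67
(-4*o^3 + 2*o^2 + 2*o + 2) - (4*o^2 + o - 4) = -4*o^3 - 2*o^2 + o + 6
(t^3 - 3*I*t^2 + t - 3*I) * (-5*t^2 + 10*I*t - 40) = -5*t^5 + 25*I*t^4 - 15*t^3 + 145*I*t^2 - 10*t + 120*I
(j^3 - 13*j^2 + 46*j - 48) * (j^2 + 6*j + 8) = j^5 - 7*j^4 - 24*j^3 + 124*j^2 + 80*j - 384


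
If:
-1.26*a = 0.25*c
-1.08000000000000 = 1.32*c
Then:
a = 0.16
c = -0.82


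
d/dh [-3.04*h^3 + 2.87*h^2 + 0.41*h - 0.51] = -9.12*h^2 + 5.74*h + 0.41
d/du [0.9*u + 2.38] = 0.900000000000000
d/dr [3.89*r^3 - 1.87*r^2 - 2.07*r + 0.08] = 11.67*r^2 - 3.74*r - 2.07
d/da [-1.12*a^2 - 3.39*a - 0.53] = -2.24*a - 3.39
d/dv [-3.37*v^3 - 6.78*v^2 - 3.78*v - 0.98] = -10.11*v^2 - 13.56*v - 3.78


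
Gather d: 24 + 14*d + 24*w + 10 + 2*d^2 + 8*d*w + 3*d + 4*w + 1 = 2*d^2 + d*(8*w + 17) + 28*w + 35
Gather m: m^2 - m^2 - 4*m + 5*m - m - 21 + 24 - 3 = 0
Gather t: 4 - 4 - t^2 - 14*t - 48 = -t^2 - 14*t - 48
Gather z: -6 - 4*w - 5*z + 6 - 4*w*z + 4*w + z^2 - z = z^2 + z*(-4*w - 6)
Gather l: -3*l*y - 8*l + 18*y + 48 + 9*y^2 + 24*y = l*(-3*y - 8) + 9*y^2 + 42*y + 48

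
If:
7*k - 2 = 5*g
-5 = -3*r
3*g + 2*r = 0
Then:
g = -10/9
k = -32/63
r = 5/3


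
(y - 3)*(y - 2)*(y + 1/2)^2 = y^4 - 4*y^3 + 5*y^2/4 + 19*y/4 + 3/2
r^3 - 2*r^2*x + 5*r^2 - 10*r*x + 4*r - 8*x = (r + 1)*(r + 4)*(r - 2*x)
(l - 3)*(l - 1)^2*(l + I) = l^4 - 5*l^3 + I*l^3 + 7*l^2 - 5*I*l^2 - 3*l + 7*I*l - 3*I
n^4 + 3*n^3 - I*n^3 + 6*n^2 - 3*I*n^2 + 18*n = n*(n + 3)*(n - 3*I)*(n + 2*I)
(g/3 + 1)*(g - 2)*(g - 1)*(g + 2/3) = g^4/3 + 2*g^3/9 - 7*g^2/3 + 4*g/9 + 4/3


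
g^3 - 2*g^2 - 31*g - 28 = (g - 7)*(g + 1)*(g + 4)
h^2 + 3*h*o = h*(h + 3*o)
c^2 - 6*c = c*(c - 6)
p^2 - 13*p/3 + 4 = (p - 3)*(p - 4/3)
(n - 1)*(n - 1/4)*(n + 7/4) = n^3 + n^2/2 - 31*n/16 + 7/16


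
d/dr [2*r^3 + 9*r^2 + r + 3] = 6*r^2 + 18*r + 1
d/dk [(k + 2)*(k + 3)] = 2*k + 5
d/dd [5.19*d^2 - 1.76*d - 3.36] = 10.38*d - 1.76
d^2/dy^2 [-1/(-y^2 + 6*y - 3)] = 2*(-y^2 + 6*y + 4*(y - 3)^2 - 3)/(y^2 - 6*y + 3)^3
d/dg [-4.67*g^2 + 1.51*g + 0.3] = 1.51 - 9.34*g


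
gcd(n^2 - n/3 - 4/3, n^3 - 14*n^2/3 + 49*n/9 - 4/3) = n - 4/3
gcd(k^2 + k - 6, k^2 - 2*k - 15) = k + 3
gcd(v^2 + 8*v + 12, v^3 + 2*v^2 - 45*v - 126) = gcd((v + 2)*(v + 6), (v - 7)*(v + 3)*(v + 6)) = v + 6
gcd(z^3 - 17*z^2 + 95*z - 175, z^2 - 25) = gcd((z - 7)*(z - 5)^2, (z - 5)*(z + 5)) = z - 5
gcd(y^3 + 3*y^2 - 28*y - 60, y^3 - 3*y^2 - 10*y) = y^2 - 3*y - 10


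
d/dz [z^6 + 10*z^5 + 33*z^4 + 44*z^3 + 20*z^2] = 2*z*(3*z^4 + 25*z^3 + 66*z^2 + 66*z + 20)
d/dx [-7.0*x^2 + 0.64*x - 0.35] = 0.64 - 14.0*x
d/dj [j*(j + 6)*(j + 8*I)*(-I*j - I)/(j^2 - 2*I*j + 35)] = (-2*I*j^5 + j^4*(2 - 7*I) + j^3*(-28 - 172*I) + j^2*(780 - 847*I) + j*(3920 - 420*I) + 1680)/(j^4 - 4*I*j^3 + 66*j^2 - 140*I*j + 1225)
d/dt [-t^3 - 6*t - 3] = -3*t^2 - 6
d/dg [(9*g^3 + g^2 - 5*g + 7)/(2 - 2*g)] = (-9*g^3 + 13*g^2 + g + 1)/(g^2 - 2*g + 1)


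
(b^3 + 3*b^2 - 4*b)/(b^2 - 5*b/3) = 3*(b^2 + 3*b - 4)/(3*b - 5)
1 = 1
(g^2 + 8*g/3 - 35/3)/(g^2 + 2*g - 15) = (g - 7/3)/(g - 3)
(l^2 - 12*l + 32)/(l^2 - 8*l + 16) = (l - 8)/(l - 4)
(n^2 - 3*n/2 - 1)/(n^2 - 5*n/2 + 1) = (2*n + 1)/(2*n - 1)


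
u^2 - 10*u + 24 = (u - 6)*(u - 4)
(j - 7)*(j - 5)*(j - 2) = j^3 - 14*j^2 + 59*j - 70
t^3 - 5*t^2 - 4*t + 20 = (t - 5)*(t - 2)*(t + 2)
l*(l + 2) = l^2 + 2*l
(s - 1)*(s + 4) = s^2 + 3*s - 4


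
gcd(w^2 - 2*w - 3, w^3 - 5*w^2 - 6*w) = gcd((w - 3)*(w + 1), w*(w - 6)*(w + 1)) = w + 1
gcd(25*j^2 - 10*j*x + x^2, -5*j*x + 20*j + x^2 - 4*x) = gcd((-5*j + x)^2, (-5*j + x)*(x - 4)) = -5*j + x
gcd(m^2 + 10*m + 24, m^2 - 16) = m + 4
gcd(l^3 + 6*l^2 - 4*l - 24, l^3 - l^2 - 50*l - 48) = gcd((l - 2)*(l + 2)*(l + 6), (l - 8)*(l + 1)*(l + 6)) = l + 6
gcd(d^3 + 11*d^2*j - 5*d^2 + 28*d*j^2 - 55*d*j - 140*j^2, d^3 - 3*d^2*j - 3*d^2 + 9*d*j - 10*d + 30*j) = d - 5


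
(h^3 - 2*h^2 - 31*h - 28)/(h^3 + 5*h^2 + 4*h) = (h - 7)/h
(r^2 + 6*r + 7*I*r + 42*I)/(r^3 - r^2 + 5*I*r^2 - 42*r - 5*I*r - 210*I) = (r + 7*I)/(r^2 + r*(-7 + 5*I) - 35*I)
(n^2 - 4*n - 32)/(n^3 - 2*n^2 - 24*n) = (n - 8)/(n*(n - 6))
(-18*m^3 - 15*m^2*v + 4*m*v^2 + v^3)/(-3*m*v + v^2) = 6*m^2/v + 7*m + v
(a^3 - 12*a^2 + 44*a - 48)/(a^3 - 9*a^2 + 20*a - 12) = (a - 4)/(a - 1)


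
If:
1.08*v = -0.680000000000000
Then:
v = -0.63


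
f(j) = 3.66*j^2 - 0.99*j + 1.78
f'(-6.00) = -44.91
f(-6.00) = 139.48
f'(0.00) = -0.99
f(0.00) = 1.78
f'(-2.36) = -18.27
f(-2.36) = 24.50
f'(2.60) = 18.04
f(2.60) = 23.95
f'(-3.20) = -24.41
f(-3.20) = 42.43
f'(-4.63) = -34.88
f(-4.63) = 84.82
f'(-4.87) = -36.64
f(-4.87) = 93.41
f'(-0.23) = -2.67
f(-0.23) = 2.20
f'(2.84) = 19.80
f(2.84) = 28.49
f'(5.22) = 37.22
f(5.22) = 96.34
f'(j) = 7.32*j - 0.99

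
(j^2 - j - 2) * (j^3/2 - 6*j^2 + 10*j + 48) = j^5/2 - 13*j^4/2 + 15*j^3 + 50*j^2 - 68*j - 96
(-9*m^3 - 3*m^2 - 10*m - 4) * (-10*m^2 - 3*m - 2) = 90*m^5 + 57*m^4 + 127*m^3 + 76*m^2 + 32*m + 8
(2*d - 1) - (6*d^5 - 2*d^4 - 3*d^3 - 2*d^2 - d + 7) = -6*d^5 + 2*d^4 + 3*d^3 + 2*d^2 + 3*d - 8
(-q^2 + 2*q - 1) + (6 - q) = -q^2 + q + 5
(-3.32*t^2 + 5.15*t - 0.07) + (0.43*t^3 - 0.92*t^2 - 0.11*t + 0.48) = 0.43*t^3 - 4.24*t^2 + 5.04*t + 0.41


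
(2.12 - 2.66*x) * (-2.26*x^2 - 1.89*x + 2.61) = 6.0116*x^3 + 0.2362*x^2 - 10.9494*x + 5.5332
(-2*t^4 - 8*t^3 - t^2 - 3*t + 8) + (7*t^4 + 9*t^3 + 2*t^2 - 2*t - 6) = 5*t^4 + t^3 + t^2 - 5*t + 2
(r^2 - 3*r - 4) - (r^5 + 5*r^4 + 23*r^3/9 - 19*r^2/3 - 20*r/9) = -r^5 - 5*r^4 - 23*r^3/9 + 22*r^2/3 - 7*r/9 - 4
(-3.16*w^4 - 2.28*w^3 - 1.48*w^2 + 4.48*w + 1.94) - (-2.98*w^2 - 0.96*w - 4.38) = -3.16*w^4 - 2.28*w^3 + 1.5*w^2 + 5.44*w + 6.32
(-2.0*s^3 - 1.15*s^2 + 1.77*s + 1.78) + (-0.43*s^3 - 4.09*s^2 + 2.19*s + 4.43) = -2.43*s^3 - 5.24*s^2 + 3.96*s + 6.21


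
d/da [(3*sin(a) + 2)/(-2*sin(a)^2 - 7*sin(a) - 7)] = (6*sin(a)^2 + 8*sin(a) - 7)*cos(a)/(7*sin(a) - cos(2*a) + 8)^2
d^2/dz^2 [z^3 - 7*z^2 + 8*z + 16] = 6*z - 14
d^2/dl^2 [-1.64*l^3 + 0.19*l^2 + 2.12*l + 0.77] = 0.38 - 9.84*l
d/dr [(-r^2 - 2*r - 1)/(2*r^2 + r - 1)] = 3/(4*r^2 - 4*r + 1)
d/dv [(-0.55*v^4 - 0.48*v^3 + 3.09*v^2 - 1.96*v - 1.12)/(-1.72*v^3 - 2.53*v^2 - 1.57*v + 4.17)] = (0.946*v^6 + 2.783*v^5 + 9.1197*v^4 - 14.4092*v^3 - 21.5941*v^2 + 20.1034*v - 9.9316)/(2.9584*v^6 + 8.7032*v^5 + 11.8017*v^4 - 6.4006*v^3 - 18.6353*v^2 - 13.0938*v + 17.3889)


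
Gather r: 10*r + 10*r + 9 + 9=20*r + 18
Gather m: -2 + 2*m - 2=2*m - 4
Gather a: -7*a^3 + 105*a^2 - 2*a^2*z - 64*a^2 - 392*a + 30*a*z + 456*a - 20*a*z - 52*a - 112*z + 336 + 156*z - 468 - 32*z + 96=-7*a^3 + a^2*(41 - 2*z) + a*(10*z + 12) + 12*z - 36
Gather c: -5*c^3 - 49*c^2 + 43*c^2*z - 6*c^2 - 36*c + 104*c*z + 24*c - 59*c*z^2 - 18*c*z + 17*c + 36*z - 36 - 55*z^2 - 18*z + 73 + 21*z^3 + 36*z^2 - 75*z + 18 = -5*c^3 + c^2*(43*z - 55) + c*(-59*z^2 + 86*z + 5) + 21*z^3 - 19*z^2 - 57*z + 55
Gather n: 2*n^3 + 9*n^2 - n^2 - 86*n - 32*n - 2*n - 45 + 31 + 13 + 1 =2*n^3 + 8*n^2 - 120*n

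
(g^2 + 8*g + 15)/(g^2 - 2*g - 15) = (g + 5)/(g - 5)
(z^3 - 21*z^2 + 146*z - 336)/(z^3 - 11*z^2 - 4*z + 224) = (z - 6)/(z + 4)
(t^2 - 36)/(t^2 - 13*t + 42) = (t + 6)/(t - 7)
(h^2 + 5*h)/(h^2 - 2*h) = (h + 5)/(h - 2)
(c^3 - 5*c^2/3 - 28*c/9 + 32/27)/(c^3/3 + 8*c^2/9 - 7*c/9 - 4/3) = (27*c^3 - 45*c^2 - 84*c + 32)/(3*(3*c^3 + 8*c^2 - 7*c - 12))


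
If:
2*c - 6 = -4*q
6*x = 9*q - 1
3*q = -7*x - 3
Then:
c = 265/81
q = -11/81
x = -10/27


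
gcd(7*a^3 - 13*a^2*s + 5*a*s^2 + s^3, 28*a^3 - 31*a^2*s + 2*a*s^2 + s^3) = -7*a^2 + 6*a*s + s^2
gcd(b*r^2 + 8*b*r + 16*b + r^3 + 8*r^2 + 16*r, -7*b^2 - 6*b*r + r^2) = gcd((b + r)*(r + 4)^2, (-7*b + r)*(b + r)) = b + r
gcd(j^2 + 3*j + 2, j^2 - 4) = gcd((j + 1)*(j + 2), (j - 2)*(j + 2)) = j + 2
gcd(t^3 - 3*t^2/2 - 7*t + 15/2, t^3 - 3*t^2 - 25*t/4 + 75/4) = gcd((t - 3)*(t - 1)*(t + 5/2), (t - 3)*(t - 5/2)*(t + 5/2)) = t^2 - t/2 - 15/2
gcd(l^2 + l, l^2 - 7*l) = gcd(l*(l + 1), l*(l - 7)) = l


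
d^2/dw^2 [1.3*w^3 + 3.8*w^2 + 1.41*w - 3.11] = 7.8*w + 7.6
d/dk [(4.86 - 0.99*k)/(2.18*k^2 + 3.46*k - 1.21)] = (2.1582*k^2 - 21.1896*k - 15.6177)/(4.7524*k^4 + 15.0856*k^3 + 6.696*k^2 - 8.3732*k + 1.4641)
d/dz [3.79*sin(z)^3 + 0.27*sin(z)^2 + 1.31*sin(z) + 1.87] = (11.37*sin(z)^2 + 0.54*sin(z) + 1.31)*cos(z)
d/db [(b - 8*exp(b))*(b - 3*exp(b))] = -11*b*exp(b) + 2*b + 48*exp(2*b) - 11*exp(b)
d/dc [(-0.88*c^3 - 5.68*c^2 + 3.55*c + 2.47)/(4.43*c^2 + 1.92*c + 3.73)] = (-3.8984*c^4 - 3.3792*c^3 - 36.4793*c^2 - 64.257*c + 8.4991)/(19.6249*c^4 + 17.0112*c^3 + 36.7342*c^2 + 14.3232*c + 13.9129)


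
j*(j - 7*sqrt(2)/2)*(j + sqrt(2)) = j^3 - 5*sqrt(2)*j^2/2 - 7*j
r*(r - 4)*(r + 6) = r^3 + 2*r^2 - 24*r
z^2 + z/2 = z*(z + 1/2)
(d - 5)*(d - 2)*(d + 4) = d^3 - 3*d^2 - 18*d + 40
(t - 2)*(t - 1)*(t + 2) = t^3 - t^2 - 4*t + 4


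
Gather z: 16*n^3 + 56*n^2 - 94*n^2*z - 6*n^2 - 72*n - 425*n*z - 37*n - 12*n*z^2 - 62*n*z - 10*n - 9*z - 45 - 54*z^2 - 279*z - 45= 16*n^3 + 50*n^2 - 119*n + z^2*(-12*n - 54) + z*(-94*n^2 - 487*n - 288) - 90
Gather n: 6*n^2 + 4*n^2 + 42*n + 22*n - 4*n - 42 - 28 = 10*n^2 + 60*n - 70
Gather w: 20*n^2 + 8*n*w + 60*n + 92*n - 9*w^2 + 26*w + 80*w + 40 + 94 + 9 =20*n^2 + 152*n - 9*w^2 + w*(8*n + 106) + 143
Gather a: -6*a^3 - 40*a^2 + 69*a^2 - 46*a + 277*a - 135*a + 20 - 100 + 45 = -6*a^3 + 29*a^2 + 96*a - 35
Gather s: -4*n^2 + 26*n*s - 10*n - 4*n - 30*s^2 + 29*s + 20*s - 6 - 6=-4*n^2 - 14*n - 30*s^2 + s*(26*n + 49) - 12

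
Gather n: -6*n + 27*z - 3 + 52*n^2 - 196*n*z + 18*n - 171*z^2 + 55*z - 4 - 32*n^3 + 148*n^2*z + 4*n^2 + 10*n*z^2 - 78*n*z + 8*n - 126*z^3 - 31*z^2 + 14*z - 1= -32*n^3 + n^2*(148*z + 56) + n*(10*z^2 - 274*z + 20) - 126*z^3 - 202*z^2 + 96*z - 8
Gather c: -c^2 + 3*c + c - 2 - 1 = -c^2 + 4*c - 3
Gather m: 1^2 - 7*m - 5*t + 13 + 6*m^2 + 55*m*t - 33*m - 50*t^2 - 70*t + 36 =6*m^2 + m*(55*t - 40) - 50*t^2 - 75*t + 50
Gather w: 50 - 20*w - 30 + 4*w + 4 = 24 - 16*w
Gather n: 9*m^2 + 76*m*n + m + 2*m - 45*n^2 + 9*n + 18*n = 9*m^2 + 3*m - 45*n^2 + n*(76*m + 27)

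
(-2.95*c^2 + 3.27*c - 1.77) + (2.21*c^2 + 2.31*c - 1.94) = -0.74*c^2 + 5.58*c - 3.71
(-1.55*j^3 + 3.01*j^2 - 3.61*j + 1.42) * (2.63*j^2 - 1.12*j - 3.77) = -4.0765*j^5 + 9.6523*j^4 - 7.022*j^3 - 3.5699*j^2 + 12.0193*j - 5.3534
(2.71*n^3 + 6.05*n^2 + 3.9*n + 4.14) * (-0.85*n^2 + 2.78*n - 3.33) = -2.3035*n^5 + 2.3913*n^4 + 4.4797*n^3 - 12.8235*n^2 - 1.4778*n - 13.7862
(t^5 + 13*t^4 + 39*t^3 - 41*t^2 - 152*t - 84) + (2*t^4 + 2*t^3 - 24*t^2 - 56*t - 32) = t^5 + 15*t^4 + 41*t^3 - 65*t^2 - 208*t - 116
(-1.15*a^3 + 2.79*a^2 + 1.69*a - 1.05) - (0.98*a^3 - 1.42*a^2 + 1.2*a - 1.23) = -2.13*a^3 + 4.21*a^2 + 0.49*a + 0.18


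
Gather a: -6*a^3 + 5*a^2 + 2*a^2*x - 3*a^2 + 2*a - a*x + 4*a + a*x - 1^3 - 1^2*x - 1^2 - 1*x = -6*a^3 + a^2*(2*x + 2) + 6*a - 2*x - 2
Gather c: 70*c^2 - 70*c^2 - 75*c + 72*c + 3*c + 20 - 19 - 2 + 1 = 0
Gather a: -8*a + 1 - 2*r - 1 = -8*a - 2*r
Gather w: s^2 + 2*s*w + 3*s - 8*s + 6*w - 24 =s^2 - 5*s + w*(2*s + 6) - 24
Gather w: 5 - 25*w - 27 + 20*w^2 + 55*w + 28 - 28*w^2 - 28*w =-8*w^2 + 2*w + 6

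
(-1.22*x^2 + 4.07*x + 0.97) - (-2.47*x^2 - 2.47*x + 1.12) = 1.25*x^2 + 6.54*x - 0.15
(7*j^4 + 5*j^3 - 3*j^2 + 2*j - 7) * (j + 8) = 7*j^5 + 61*j^4 + 37*j^3 - 22*j^2 + 9*j - 56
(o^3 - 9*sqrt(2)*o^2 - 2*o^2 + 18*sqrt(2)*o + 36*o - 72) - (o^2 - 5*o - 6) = o^3 - 9*sqrt(2)*o^2 - 3*o^2 + 18*sqrt(2)*o + 41*o - 66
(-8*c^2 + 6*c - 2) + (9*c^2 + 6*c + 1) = c^2 + 12*c - 1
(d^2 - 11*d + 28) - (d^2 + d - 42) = 70 - 12*d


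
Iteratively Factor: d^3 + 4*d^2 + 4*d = (d + 2)*(d^2 + 2*d) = d*(d + 2)*(d + 2)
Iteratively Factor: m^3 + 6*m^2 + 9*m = (m)*(m^2 + 6*m + 9) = m*(m + 3)*(m + 3)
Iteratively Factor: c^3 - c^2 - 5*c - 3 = (c + 1)*(c^2 - 2*c - 3) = (c - 3)*(c + 1)*(c + 1)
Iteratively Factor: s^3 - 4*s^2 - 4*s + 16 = (s + 2)*(s^2 - 6*s + 8) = (s - 2)*(s + 2)*(s - 4)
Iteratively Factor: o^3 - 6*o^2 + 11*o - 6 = (o - 1)*(o^2 - 5*o + 6) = (o - 3)*(o - 1)*(o - 2)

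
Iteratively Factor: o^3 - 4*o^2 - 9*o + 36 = (o - 4)*(o^2 - 9) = (o - 4)*(o + 3)*(o - 3)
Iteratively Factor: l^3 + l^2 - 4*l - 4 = (l - 2)*(l^2 + 3*l + 2) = (l - 2)*(l + 2)*(l + 1)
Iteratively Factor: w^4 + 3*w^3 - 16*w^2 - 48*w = (w + 3)*(w^3 - 16*w) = w*(w + 3)*(w^2 - 16) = w*(w + 3)*(w + 4)*(w - 4)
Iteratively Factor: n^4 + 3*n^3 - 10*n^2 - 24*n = (n + 4)*(n^3 - n^2 - 6*n) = n*(n + 4)*(n^2 - n - 6) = n*(n - 3)*(n + 4)*(n + 2)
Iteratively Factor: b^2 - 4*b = (b - 4)*(b)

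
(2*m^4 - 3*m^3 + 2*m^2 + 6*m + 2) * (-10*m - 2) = -20*m^5 + 26*m^4 - 14*m^3 - 64*m^2 - 32*m - 4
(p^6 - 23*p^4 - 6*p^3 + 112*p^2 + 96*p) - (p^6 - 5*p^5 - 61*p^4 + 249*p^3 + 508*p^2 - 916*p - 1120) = 5*p^5 + 38*p^4 - 255*p^3 - 396*p^2 + 1012*p + 1120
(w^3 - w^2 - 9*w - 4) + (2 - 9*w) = w^3 - w^2 - 18*w - 2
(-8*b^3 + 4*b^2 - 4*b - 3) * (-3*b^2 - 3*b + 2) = 24*b^5 + 12*b^4 - 16*b^3 + 29*b^2 + b - 6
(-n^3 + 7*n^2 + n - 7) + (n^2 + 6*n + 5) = -n^3 + 8*n^2 + 7*n - 2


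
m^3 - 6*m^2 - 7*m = m*(m - 7)*(m + 1)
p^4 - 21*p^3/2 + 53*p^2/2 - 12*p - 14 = (p - 7)*(p - 2)^2*(p + 1/2)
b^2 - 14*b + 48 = (b - 8)*(b - 6)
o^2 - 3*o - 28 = (o - 7)*(o + 4)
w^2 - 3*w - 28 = (w - 7)*(w + 4)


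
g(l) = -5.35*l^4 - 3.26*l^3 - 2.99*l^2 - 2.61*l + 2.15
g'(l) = -21.4*l^3 - 9.78*l^2 - 5.98*l - 2.61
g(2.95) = -520.44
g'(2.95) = -654.75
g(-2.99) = -357.24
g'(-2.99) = 499.88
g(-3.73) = -896.13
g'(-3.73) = 994.18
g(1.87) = -99.93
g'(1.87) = -187.93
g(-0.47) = 2.79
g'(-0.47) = 0.26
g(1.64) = -63.25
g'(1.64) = -133.12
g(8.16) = -25709.51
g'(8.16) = -12330.06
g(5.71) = -6404.35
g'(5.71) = -4339.65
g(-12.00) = -105701.41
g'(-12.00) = 35640.03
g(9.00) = -37741.42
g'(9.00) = -16449.21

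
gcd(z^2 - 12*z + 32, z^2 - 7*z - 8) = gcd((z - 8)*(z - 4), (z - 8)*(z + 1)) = z - 8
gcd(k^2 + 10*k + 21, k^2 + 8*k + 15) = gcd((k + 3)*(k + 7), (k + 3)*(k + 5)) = k + 3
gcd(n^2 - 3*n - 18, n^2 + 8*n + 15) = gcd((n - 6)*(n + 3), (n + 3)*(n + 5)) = n + 3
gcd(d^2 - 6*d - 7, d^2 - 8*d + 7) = d - 7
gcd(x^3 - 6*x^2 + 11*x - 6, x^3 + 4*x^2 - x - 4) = x - 1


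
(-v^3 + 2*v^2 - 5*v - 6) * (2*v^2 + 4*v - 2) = -2*v^5 - 36*v^2 - 14*v + 12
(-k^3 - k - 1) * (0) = 0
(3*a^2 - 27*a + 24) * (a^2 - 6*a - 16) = 3*a^4 - 45*a^3 + 138*a^2 + 288*a - 384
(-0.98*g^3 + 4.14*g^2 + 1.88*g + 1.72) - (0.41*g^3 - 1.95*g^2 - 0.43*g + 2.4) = -1.39*g^3 + 6.09*g^2 + 2.31*g - 0.68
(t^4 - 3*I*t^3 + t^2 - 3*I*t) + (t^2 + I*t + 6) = t^4 - 3*I*t^3 + 2*t^2 - 2*I*t + 6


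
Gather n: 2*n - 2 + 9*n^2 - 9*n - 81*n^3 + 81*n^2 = -81*n^3 + 90*n^2 - 7*n - 2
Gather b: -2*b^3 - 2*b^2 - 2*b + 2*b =-2*b^3 - 2*b^2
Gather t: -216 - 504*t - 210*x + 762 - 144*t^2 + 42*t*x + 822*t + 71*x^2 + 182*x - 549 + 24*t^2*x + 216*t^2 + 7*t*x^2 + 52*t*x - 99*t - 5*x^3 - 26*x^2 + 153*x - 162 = t^2*(24*x + 72) + t*(7*x^2 + 94*x + 219) - 5*x^3 + 45*x^2 + 125*x - 165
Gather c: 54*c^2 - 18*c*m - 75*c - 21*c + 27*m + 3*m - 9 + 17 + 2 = 54*c^2 + c*(-18*m - 96) + 30*m + 10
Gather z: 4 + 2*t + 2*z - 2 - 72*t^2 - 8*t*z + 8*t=-72*t^2 + 10*t + z*(2 - 8*t) + 2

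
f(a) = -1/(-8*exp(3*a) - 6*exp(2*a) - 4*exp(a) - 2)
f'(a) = -(24*exp(3*a) + 12*exp(2*a) + 4*exp(a))/(-8*exp(3*a) - 6*exp(2*a) - 4*exp(a) - 2)^2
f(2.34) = 0.00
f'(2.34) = -0.00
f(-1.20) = 0.25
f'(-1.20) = -0.19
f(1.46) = 0.00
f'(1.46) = -0.00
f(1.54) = 0.00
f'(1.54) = -0.00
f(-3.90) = 0.48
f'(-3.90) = -0.02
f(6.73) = 0.00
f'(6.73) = -0.00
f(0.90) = 0.01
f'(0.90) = -0.02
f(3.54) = 0.00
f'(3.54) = -0.00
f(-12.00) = 0.50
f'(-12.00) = 0.00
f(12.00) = 0.00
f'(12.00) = 0.00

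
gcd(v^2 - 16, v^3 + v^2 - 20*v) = v - 4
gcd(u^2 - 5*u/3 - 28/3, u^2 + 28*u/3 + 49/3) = u + 7/3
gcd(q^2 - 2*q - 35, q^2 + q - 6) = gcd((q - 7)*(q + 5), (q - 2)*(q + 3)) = 1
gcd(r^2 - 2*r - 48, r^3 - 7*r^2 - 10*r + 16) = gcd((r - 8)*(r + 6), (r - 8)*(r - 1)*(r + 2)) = r - 8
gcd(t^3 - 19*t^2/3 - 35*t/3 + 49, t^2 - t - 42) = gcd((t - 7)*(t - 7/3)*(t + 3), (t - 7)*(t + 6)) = t - 7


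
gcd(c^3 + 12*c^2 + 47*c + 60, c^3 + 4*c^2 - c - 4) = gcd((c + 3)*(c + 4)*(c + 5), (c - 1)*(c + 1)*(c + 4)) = c + 4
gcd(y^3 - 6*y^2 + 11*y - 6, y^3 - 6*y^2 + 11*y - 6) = y^3 - 6*y^2 + 11*y - 6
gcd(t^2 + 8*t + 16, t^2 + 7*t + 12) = t + 4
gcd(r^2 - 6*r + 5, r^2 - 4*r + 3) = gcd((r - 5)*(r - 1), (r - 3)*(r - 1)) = r - 1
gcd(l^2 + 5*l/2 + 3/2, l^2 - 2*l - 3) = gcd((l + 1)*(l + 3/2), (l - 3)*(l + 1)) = l + 1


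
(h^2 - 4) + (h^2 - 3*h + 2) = 2*h^2 - 3*h - 2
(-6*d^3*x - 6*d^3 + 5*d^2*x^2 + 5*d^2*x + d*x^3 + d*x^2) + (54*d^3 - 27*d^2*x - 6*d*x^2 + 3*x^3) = -6*d^3*x + 48*d^3 + 5*d^2*x^2 - 22*d^2*x + d*x^3 - 5*d*x^2 + 3*x^3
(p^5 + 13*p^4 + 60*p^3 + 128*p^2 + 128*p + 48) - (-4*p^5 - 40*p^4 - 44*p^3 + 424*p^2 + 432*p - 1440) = 5*p^5 + 53*p^4 + 104*p^3 - 296*p^2 - 304*p + 1488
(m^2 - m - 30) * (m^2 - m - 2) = m^4 - 2*m^3 - 31*m^2 + 32*m + 60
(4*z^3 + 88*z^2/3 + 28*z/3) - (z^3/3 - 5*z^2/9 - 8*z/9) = 11*z^3/3 + 269*z^2/9 + 92*z/9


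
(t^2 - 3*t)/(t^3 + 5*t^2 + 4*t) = (t - 3)/(t^2 + 5*t + 4)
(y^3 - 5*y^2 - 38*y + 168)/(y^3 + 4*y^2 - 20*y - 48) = (y - 7)/(y + 2)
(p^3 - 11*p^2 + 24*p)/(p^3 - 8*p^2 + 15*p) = (p - 8)/(p - 5)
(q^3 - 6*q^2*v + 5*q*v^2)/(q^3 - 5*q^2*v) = (q - v)/q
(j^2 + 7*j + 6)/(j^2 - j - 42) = (j + 1)/(j - 7)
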